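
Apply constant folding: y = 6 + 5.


6 + 5 = 11 at compile time
Optimized: y = 11


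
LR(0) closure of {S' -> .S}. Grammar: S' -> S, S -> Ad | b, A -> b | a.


Start: S' -> .S
For each item with dot before a nonterminal B, add B -> .γ for every B-production
Closure: [S' -> .S, S -> .Ad, S -> .b, A -> .b, A -> .a]


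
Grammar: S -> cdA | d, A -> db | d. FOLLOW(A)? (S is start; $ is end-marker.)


$ ∈ FOLLOW(S). For each A -> αBβ: add FIRST(β)\{ε} to FOLLOW(B); if β nullable, add FOLLOW(A).
FOLLOW(A) = {$}


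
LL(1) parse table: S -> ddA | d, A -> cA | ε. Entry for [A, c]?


For [A, c]: 'c' ∈ FIRST(cA)
Entry: A -> cA


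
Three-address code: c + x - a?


Break into single-operator statements:
t1 = c + x
t2 = t1 - a


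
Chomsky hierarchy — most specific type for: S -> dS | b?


Right-linear: every RHS is a terminal or a terminal followed by one nonterminal
Classification: Type 3 (Regular)


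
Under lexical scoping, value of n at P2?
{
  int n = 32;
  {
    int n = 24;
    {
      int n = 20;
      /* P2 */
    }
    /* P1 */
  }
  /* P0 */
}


n declared in the same block as P2
n = 20


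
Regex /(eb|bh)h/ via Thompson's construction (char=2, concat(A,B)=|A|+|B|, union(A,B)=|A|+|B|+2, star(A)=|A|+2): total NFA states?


Syntax tree has 5 char leaf(s), 1 union(s), 0 star(s)
chars contribute 5×2 = 10; each union adds +2; each star adds +2
Total: 10 + 2 + 0 = 12 states


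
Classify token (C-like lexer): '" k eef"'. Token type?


Pattern: double-quoted sequence
Type: STRING_LITERAL


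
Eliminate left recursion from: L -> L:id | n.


Left-recursive alternatives: L:id; non-recursive: n
Introduce L': L -> nL', L' -> :idL' | ε


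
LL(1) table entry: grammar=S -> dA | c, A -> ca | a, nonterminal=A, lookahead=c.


For [A, c]: 'c' ∈ FIRST(ca)
Entry: A -> ca


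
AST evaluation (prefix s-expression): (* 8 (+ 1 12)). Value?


Evaluate inner: (+ 1 12) = 13
Evaluate root: (* 8 13) = 104
Result: 104


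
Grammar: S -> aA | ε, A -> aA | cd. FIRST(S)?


Per alternative of S: FIRST(aA) = {a}; FIRST(ε) = {ε}
FIRST(S) = {a, ε}


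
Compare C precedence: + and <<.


'+' is additive (level 9); '<<' is shift (level 8)
Higher level binds tighter
'+' has higher precedence than '<<'


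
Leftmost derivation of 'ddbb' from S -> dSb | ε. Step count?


Derivation: S => dSb => ddSbb => ddbb
Steps: 3


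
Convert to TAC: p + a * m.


Break into single-operator statements:
t1 = a * m
t2 = p + t1


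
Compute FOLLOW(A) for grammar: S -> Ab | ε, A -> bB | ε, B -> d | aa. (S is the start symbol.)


$ ∈ FOLLOW(S). For each A -> αBβ: add FIRST(β)\{ε} to FOLLOW(B); if β nullable, add FOLLOW(A).
FOLLOW(A) = {b}


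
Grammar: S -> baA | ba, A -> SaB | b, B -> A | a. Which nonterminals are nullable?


A nonterminal is nullable iff some alternative derives ε (directly, or every symbol in it is nullable)
Nullable: {}


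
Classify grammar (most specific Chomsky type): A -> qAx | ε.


Single nonterminal LHS, but q^n x^n is not regular
Classification: Type 2 (Context-Free)


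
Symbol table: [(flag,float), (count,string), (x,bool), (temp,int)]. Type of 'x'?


Lookup 'x' → type bool


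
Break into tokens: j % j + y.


Scan left to right, longest-match per lexeme
Tokens: ID(j), OP(%), ID(j), OP(+), ID(y)


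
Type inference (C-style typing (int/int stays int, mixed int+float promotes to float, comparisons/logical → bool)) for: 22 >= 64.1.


Operand types: int >= float
Rule: comparison yields bool
Result type: bool


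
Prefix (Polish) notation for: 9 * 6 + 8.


left-to-right (same/higher precedence on left): tree is (+ (* 9 6) 8)
Prefix: + * 9 6 8


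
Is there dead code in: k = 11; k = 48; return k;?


first assignment to k is overwritten before any read
Dead: 'k = 11'


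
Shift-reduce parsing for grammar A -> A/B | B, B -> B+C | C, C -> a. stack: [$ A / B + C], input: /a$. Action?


handle 'B+C' on top
Action: reduce (B -> B+C)


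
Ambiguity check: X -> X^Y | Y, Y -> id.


precedence layered via separate nonterminal Y: deterministic
Unambiguous


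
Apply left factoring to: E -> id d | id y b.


Common prefix: 'id'
Factored: E -> id E', E' -> d | y b


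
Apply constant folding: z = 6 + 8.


6 + 8 = 14 at compile time
Optimized: z = 14


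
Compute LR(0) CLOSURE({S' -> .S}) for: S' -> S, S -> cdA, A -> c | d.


Start: S' -> .S
For each item with dot before a nonterminal B, add B -> .γ for every B-production
Closure: [S' -> .S, S -> .cdA]


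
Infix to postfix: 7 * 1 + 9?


Left to right (same or higher precedence on left)
Postfix: 7 1 * 9 +


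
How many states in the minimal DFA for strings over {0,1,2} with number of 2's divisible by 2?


Track (count of 2) mod 2: states 0..1, accept at 0
Minimal DFA: 2 states


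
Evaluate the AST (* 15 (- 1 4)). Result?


Evaluate inner: (- 1 4) = -3
Evaluate root: (* 15 -3) = -45
Result: -45


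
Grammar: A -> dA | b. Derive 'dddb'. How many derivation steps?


Derivation: A => dA => ddA => dddA => dddb
Steps: 4


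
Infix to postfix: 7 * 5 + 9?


Left to right (same or higher precedence on left)
Postfix: 7 5 * 9 +


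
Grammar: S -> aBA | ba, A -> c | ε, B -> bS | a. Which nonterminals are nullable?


A nonterminal is nullable iff some alternative derives ε (directly, or every symbol in it is nullable)
Nullable: {A}


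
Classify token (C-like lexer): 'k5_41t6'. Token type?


Pattern: letter/underscore followed by alphanumerics, not a keyword
Type: IDENTIFIER


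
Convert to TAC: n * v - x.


Break into single-operator statements:
t1 = n * v
t2 = t1 - x


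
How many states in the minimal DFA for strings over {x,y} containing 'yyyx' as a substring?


KMP-style automaton: 4 progress states + 1 absorbing accept = 5
Minimal DFA: 5 states


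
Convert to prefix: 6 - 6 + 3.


left-to-right (same/higher precedence on left): tree is (+ (- 6 6) 3)
Prefix: + - 6 6 3


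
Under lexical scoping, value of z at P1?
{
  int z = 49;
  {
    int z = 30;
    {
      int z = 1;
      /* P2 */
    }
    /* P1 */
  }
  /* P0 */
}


z declared in the same block as P1
z = 30


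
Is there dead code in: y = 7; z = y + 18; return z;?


y is read by z's definition; z is returned
No dead code


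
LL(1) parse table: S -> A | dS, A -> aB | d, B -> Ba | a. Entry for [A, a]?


For [A, a]: 'a' ∈ FIRST(aB)
Entry: A -> aB


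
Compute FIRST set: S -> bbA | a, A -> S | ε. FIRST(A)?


Per alternative of A: FIRST(S) = {a, b}; FIRST(ε) = {ε}
FIRST(A) = {a, b, ε}


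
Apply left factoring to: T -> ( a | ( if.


Common prefix: '('
Factored: T -> ( T', T' -> a | if


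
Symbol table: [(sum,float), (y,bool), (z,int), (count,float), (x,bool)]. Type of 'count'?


Lookup 'count' → type float


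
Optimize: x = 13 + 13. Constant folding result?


13 + 13 = 26 at compile time
Optimized: x = 26


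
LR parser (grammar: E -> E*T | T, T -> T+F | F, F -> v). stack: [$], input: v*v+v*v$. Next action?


no handle on stack; shift 'v'
Action: shift


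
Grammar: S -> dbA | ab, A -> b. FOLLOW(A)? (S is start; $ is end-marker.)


$ ∈ FOLLOW(S). For each A -> αBβ: add FIRST(β)\{ε} to FOLLOW(B); if β nullable, add FOLLOW(A).
FOLLOW(A) = {$}


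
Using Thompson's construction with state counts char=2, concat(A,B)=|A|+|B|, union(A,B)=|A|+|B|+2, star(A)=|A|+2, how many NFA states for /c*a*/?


Syntax tree has 2 char leaf(s), 0 union(s), 2 star(s)
chars contribute 2×2 = 4; each union adds +2; each star adds +2
Total: 4 + 0 + 4 = 8 states


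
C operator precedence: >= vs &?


'>=' is relational (level 7); '&' is bitwise AND (level 5)
Higher level binds tighter
'>=' has higher precedence than '&'


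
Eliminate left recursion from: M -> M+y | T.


Left-recursive alternatives: M+y; non-recursive: T
Introduce M': M -> TM', M' -> +yM' | ε


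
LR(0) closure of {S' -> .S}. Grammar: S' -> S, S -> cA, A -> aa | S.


Start: S' -> .S
For each item with dot before a nonterminal B, add B -> .γ for every B-production
Closure: [S' -> .S, S -> .cA]


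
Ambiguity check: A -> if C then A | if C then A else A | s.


dangling else: 'if C then if C then s else s' parses two ways
Ambiguous


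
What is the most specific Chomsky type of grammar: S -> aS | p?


Right-linear: every RHS is a terminal or a terminal followed by one nonterminal
Classification: Type 3 (Regular)


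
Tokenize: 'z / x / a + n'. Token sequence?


Scan left to right, longest-match per lexeme
Tokens: ID(z), OP(/), ID(x), OP(/), ID(a), OP(+), ID(n)


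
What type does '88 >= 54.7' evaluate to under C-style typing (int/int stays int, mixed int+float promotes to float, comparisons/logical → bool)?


Operand types: int >= float
Rule: comparison yields bool
Result type: bool


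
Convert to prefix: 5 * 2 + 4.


left-to-right (same/higher precedence on left): tree is (+ (* 5 2) 4)
Prefix: + * 5 2 4


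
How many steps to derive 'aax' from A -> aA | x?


Derivation: A => aA => aaA => aax
Steps: 3


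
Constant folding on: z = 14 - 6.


14 - 6 = 8 at compile time
Optimized: z = 8


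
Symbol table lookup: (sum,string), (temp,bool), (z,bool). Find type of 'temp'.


Lookup 'temp' → type bool


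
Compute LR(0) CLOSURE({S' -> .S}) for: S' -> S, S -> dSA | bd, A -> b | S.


Start: S' -> .S
For each item with dot before a nonterminal B, add B -> .γ for every B-production
Closure: [S' -> .S, S -> .dSA, S -> .bd]


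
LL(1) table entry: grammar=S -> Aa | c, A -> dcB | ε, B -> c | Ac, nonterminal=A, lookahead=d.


For [A, d]: 'd' ∈ FIRST(dcB)
Entry: A -> dcB


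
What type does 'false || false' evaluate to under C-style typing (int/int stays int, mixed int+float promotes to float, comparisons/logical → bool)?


Operand types: bool || bool
Rule: logical operators take bool operands and yield bool
Result type: bool


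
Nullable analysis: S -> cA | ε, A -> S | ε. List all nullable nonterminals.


A nonterminal is nullable iff some alternative derives ε (directly, or every symbol in it is nullable)
Nullable: {A, S}


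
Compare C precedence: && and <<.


'<<' is shift (level 8); '&&' is logical AND (level 2)
Higher level binds tighter
'<<' has higher precedence than '&&'


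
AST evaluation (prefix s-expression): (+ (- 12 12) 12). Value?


Evaluate inner: (- 12 12) = 0
Evaluate root: (+ 0 12) = 12
Result: 12


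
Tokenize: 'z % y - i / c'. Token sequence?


Scan left to right, longest-match per lexeme
Tokens: ID(z), OP(%), ID(y), OP(-), ID(i), OP(/), ID(c)


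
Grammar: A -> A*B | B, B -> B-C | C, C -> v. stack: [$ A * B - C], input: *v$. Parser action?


handle 'B-C' on top
Action: reduce (B -> B-C)


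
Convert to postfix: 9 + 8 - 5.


Left to right (same or higher precedence on left)
Postfix: 9 8 + 5 -


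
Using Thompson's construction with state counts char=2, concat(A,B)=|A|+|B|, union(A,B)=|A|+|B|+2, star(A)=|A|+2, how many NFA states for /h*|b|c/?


Syntax tree has 3 char leaf(s), 2 union(s), 1 star(s)
chars contribute 3×2 = 6; each union adds +2; each star adds +2
Total: 6 + 4 + 2 = 12 states


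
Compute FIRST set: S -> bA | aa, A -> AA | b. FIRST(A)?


Per alternative of A: FIRST(AA) = {b}; FIRST(b) = {b}
FIRST(A) = {b}


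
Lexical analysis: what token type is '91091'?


Pattern: digits only
Type: INTEGER_LITERAL


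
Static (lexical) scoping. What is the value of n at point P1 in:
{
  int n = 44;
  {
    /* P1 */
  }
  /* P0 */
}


P1's block does not declare n; resolves to the enclosing declaration at depth 0
n = 44


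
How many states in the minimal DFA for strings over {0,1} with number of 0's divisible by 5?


Track (count of 0) mod 5: states 0..4, accept at 0
Minimal DFA: 5 states


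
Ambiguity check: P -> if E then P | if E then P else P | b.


dangling else: 'if E then if E then b else b' parses two ways
Ambiguous


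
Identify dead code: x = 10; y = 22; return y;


x is assigned but never read
Dead: 'x = 10'


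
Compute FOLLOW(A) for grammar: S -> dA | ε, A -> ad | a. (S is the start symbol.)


$ ∈ FOLLOW(S). For each A -> αBβ: add FIRST(β)\{ε} to FOLLOW(B); if β nullable, add FOLLOW(A).
FOLLOW(A) = {$}


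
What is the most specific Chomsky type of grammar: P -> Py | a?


Left-linear: every RHS is a terminal or one nonterminal followed by a terminal
Classification: Type 3 (Regular)


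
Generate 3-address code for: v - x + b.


Break into single-operator statements:
t1 = v - x
t2 = t1 + b


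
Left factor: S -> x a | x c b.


Common prefix: 'x'
Factored: S -> x S', S' -> a | c b


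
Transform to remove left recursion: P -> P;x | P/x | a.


Left-recursive alternatives: P;x, P/x; non-recursive: a
Introduce P': P -> aP', P' -> ;xP' | /xP' | ε


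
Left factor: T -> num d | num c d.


Common prefix: 'num'
Factored: T -> num T', T' -> d | c d


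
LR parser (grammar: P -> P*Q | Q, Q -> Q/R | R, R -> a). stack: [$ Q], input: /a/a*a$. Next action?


shift '/' to continue Q -> Q/R
Action: shift


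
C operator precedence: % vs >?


'%' is multiplicative (level 10); '>' is relational (level 7)
Higher level binds tighter
'%' has higher precedence than '>'


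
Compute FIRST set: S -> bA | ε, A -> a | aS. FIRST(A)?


Per alternative of A: FIRST(a) = {a}; FIRST(aS) = {a}
FIRST(A) = {a}


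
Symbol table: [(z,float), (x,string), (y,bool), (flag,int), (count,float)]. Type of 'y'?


Lookup 'y' → type bool


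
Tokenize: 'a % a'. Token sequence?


Scan left to right, longest-match per lexeme
Tokens: ID(a), OP(%), ID(a)


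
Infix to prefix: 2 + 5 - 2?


left-to-right (same/higher precedence on left): tree is (- (+ 2 5) 2)
Prefix: - + 2 5 2


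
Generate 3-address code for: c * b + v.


Break into single-operator statements:
t1 = c * b
t2 = t1 + v


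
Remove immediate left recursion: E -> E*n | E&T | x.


Left-recursive alternatives: E*n, E&T; non-recursive: x
Introduce E': E -> xE', E' -> *nE' | &TE' | ε


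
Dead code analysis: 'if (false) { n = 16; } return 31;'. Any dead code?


condition is constant false, so the whole block is unreachable
Dead: 'if (false) { n = 16; }'


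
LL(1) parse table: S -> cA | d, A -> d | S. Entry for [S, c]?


For [S, c]: 'c' ∈ FIRST(cA)
Entry: S -> cA


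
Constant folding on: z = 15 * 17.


15 * 17 = 255 at compile time
Optimized: z = 255


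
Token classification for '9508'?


Pattern: digits only
Type: INTEGER_LITERAL


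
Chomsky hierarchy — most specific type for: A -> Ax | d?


Left-linear: every RHS is a terminal or one nonterminal followed by a terminal
Classification: Type 3 (Regular)


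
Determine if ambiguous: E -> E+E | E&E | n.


'n+n&n' has two parse trees (no precedence encoded between + and &)
Ambiguous


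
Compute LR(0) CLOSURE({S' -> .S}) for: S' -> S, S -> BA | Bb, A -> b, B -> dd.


Start: S' -> .S
For each item with dot before a nonterminal B, add B -> .γ for every B-production
Closure: [S' -> .S, S -> .BA, S -> .Bb, B -> .dd]


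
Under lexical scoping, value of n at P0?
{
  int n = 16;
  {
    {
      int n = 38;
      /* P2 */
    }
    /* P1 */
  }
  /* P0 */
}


n declared in the same block as P0
n = 16


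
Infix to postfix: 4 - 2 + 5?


Left to right (same or higher precedence on left)
Postfix: 4 2 - 5 +


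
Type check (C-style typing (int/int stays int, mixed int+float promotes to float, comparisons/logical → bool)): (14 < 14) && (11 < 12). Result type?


Operand types: bool && bool
Rule: logical operators take bool operands and yield bool
Result type: bool


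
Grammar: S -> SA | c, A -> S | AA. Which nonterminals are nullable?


A nonterminal is nullable iff some alternative derives ε (directly, or every symbol in it is nullable)
Nullable: {}


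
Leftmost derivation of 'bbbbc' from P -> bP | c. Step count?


Derivation: P => bP => bbP => bbbP => bbbbP => bbbbc
Steps: 5


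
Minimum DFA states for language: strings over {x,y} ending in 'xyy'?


Track the longest suffix of input matching a prefix of 'xyy': 4 classes (prefixes of length 0..3)
Minimal DFA: 4 states


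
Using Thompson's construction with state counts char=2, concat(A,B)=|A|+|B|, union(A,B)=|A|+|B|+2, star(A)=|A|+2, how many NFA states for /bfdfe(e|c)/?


Syntax tree has 7 char leaf(s), 1 union(s), 0 star(s)
chars contribute 7×2 = 14; each union adds +2; each star adds +2
Total: 14 + 2 + 0 = 16 states


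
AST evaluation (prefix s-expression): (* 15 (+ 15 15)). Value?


Evaluate inner: (+ 15 15) = 30
Evaluate root: (* 15 30) = 450
Result: 450


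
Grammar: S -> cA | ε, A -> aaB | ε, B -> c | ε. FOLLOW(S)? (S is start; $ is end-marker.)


$ ∈ FOLLOW(S). For each A -> αBβ: add FIRST(β)\{ε} to FOLLOW(B); if β nullable, add FOLLOW(A).
FOLLOW(S) = {$}


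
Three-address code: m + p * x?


Break into single-operator statements:
t1 = p * x
t2 = m + t1


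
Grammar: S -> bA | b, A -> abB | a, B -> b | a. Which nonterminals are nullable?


A nonterminal is nullable iff some alternative derives ε (directly, or every symbol in it is nullable)
Nullable: {}


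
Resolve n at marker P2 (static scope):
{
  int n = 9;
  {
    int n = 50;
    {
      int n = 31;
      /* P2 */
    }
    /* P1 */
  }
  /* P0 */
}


n declared in the same block as P2
n = 31


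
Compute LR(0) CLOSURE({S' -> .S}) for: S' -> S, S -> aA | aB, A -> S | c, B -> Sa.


Start: S' -> .S
For each item with dot before a nonterminal B, add B -> .γ for every B-production
Closure: [S' -> .S, S -> .aA, S -> .aB]


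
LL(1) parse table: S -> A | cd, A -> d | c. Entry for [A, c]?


For [A, c]: 'c' ∈ FIRST(c)
Entry: A -> c


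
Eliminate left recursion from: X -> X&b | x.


Left-recursive alternatives: X&b; non-recursive: x
Introduce X': X -> xX', X' -> &bX' | ε


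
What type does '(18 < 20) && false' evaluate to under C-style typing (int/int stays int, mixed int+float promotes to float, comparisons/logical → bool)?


Operand types: bool && bool
Rule: logical operators take bool operands and yield bool
Result type: bool


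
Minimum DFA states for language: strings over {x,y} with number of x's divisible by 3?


Track (count of x) mod 3: states 0..2, accept at 0
Minimal DFA: 3 states


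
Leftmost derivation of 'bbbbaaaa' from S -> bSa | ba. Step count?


Derivation: S => bSa => bbSaa => bbbSaaa => bbbbaaaa
Steps: 4


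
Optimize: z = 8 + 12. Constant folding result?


8 + 12 = 20 at compile time
Optimized: z = 20


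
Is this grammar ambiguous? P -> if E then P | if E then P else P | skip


dangling else: 'if E then if E then skip else skip' parses two ways
Ambiguous


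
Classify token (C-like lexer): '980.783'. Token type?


Pattern: digits with a decimal point
Type: FLOAT_LITERAL


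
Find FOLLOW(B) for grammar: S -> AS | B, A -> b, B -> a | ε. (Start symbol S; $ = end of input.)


$ ∈ FOLLOW(S). For each A -> αBβ: add FIRST(β)\{ε} to FOLLOW(B); if β nullable, add FOLLOW(A).
FOLLOW(B) = {$}


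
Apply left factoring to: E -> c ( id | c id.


Common prefix: 'c'
Factored: E -> c E', E' -> ( id | id


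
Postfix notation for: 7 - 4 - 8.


Left to right (same or higher precedence on left)
Postfix: 7 4 - 8 -


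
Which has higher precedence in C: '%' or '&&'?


'%' is multiplicative (level 10); '&&' is logical AND (level 2)
Higher level binds tighter
'%' has higher precedence than '&&'


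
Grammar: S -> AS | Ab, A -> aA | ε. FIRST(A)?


Per alternative of A: FIRST(aA) = {a}; FIRST(ε) = {ε}
FIRST(A) = {a, ε}


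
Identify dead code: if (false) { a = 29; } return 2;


condition is constant false, so the whole block is unreachable
Dead: 'if (false) { a = 29; }'


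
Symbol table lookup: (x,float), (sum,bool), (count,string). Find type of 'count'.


Lookup 'count' → type string


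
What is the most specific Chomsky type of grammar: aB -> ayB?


LHS has context (more than one symbol) and |LHS| ≤ |RHS|
Classification: Type 1 (Context-Sensitive)


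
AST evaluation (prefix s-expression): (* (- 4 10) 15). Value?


Evaluate inner: (- 4 10) = -6
Evaluate root: (* -6 15) = -90
Result: -90


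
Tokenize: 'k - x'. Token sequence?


Scan left to right, longest-match per lexeme
Tokens: ID(k), OP(-), ID(x)


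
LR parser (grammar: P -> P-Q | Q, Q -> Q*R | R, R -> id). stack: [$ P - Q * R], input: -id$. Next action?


handle 'Q*R' on top
Action: reduce (Q -> Q*R)


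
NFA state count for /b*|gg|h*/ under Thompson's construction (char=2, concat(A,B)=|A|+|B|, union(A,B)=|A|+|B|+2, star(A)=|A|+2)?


Syntax tree has 4 char leaf(s), 2 union(s), 2 star(s)
chars contribute 4×2 = 8; each union adds +2; each star adds +2
Total: 8 + 4 + 4 = 16 states


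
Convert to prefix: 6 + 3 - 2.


left-to-right (same/higher precedence on left): tree is (- (+ 6 3) 2)
Prefix: - + 6 3 2


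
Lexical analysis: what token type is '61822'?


Pattern: digits only
Type: INTEGER_LITERAL


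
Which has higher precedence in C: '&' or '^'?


'&' is bitwise AND (level 5); '^' is bitwise XOR (level 4)
Higher level binds tighter
'&' has higher precedence than '^'


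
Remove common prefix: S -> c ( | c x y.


Common prefix: 'c'
Factored: S -> c S', S' -> ( | x y


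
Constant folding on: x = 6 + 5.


6 + 5 = 11 at compile time
Optimized: x = 11


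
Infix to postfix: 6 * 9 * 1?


Left to right (same or higher precedence on left)
Postfix: 6 9 * 1 *


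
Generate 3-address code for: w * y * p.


Break into single-operator statements:
t1 = w * y
t2 = t1 * p


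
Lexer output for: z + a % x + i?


Scan left to right, longest-match per lexeme
Tokens: ID(z), OP(+), ID(a), OP(%), ID(x), OP(+), ID(i)


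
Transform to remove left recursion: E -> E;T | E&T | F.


Left-recursive alternatives: E;T, E&T; non-recursive: F
Introduce E': E -> FE', E' -> ;TE' | &TE' | ε


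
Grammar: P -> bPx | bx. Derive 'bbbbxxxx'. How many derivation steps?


Derivation: P => bPx => bbPxx => bbbPxxx => bbbbxxxx
Steps: 4


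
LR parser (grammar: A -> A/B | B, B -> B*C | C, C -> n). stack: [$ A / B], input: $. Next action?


handle 'A/B' on top; lookahead ∈ FOLLOW(A) = {/, $}
Action: reduce (A -> A/B)


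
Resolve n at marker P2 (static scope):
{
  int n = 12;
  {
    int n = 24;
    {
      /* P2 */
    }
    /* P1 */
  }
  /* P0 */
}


P2's block does not declare n; resolves to the enclosing declaration at depth 1
n = 24


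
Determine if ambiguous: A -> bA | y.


right-linear, alternatives start with distinct terminals 'b' vs 'y': unique leftmost derivation
Unambiguous


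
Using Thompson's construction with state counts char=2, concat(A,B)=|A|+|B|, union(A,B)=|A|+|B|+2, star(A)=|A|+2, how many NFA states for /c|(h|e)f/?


Syntax tree has 4 char leaf(s), 2 union(s), 0 star(s)
chars contribute 4×2 = 8; each union adds +2; each star adds +2
Total: 8 + 4 + 0 = 12 states


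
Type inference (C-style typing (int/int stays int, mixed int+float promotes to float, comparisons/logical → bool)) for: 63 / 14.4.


Operand types: int / float
Rule: mixed int/float promotes to float; int/int stays int
Result type: float


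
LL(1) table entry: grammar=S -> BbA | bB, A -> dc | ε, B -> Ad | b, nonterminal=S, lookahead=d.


For [S, d]: 'd' ∈ FIRST(BbA)
Entry: S -> BbA


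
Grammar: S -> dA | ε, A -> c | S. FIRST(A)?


Per alternative of A: FIRST(c) = {c}; FIRST(S) = {d, ε}
FIRST(A) = {c, d, ε}


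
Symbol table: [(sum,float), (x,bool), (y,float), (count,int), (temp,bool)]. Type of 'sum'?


Lookup 'sum' → type float


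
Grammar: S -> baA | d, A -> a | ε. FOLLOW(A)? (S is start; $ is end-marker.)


$ ∈ FOLLOW(S). For each A -> αBβ: add FIRST(β)\{ε} to FOLLOW(B); if β nullable, add FOLLOW(A).
FOLLOW(A) = {$}


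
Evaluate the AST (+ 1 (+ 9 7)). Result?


Evaluate inner: (+ 9 7) = 16
Evaluate root: (+ 1 16) = 17
Result: 17


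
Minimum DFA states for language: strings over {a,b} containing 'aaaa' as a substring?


KMP-style automaton: 4 progress states + 1 absorbing accept = 5
Minimal DFA: 5 states


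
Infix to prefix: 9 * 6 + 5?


left-to-right (same/higher precedence on left): tree is (+ (* 9 6) 5)
Prefix: + * 9 6 5


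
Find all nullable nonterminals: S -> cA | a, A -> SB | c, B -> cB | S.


A nonterminal is nullable iff some alternative derives ε (directly, or every symbol in it is nullable)
Nullable: {}


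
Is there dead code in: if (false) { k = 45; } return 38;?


condition is constant false, so the whole block is unreachable
Dead: 'if (false) { k = 45; }'


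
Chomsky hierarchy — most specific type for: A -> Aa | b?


Left-linear: every RHS is a terminal or one nonterminal followed by a terminal
Classification: Type 3 (Regular)


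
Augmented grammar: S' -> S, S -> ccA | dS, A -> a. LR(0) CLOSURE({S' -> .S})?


Start: S' -> .S
For each item with dot before a nonterminal B, add B -> .γ for every B-production
Closure: [S' -> .S, S -> .ccA, S -> .dS]


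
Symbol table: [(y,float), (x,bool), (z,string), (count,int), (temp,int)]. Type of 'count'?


Lookup 'count' → type int


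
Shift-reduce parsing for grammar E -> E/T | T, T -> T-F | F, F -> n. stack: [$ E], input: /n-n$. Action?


shift '/' to continue E -> E/T
Action: shift


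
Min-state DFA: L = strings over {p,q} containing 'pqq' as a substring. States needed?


KMP-style automaton: 3 progress states + 1 absorbing accept = 4
Minimal DFA: 4 states


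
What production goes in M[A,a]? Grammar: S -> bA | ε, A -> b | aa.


For [A, a]: 'a' ∈ FIRST(aa)
Entry: A -> aa


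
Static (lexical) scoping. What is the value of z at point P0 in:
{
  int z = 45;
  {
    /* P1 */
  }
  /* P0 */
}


z declared in the same block as P0
z = 45


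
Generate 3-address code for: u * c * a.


Break into single-operator statements:
t1 = u * c
t2 = t1 * a


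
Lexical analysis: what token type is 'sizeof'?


Pattern: reserved word
Type: KEYWORD


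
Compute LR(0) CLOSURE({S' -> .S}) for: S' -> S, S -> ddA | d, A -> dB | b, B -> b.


Start: S' -> .S
For each item with dot before a nonterminal B, add B -> .γ for every B-production
Closure: [S' -> .S, S -> .ddA, S -> .d]


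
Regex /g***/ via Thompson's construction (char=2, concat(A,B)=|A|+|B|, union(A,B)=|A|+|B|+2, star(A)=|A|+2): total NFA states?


Syntax tree has 1 char leaf(s), 0 union(s), 3 star(s)
chars contribute 1×2 = 2; each union adds +2; each star adds +2
Total: 2 + 0 + 6 = 8 states


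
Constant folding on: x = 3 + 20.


3 + 20 = 23 at compile time
Optimized: x = 23


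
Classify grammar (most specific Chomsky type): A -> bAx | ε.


Single nonterminal LHS, but b^n x^n is not regular
Classification: Type 2 (Context-Free)


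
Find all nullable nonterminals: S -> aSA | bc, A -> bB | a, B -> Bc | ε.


A nonterminal is nullable iff some alternative derives ε (directly, or every symbol in it is nullable)
Nullable: {B}


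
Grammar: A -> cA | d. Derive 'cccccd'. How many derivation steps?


Derivation: A => cA => ccA => cccA => ccccA => cccccA => cccccd
Steps: 6


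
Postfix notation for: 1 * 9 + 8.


Left to right (same or higher precedence on left)
Postfix: 1 9 * 8 +


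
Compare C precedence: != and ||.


'!=' is equality (level 6); '||' is logical OR (level 1)
Higher level binds tighter
'!=' has higher precedence than '||'


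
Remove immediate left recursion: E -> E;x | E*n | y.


Left-recursive alternatives: E;x, E*n; non-recursive: y
Introduce E': E -> yE', E' -> ;xE' | *nE' | ε


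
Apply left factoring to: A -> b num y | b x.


Common prefix: 'b'
Factored: A -> b A', A' -> num y | x


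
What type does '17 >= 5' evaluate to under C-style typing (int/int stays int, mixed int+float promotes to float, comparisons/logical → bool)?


Operand types: int >= int
Rule: comparison yields bool
Result type: bool


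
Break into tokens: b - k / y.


Scan left to right, longest-match per lexeme
Tokens: ID(b), OP(-), ID(k), OP(/), ID(y)


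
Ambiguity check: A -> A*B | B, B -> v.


precedence layered via separate nonterminal B: deterministic
Unambiguous


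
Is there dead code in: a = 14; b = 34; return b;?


a is assigned but never read
Dead: 'a = 14'


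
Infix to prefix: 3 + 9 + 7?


left-to-right (same/higher precedence on left): tree is (+ (+ 3 9) 7)
Prefix: + + 3 9 7


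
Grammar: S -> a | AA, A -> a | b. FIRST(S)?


Per alternative of S: FIRST(a) = {a}; FIRST(AA) = {a, b}
FIRST(S) = {a, b}


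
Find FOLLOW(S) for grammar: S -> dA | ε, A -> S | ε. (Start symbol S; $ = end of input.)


$ ∈ FOLLOW(S). For each A -> αBβ: add FIRST(β)\{ε} to FOLLOW(B); if β nullable, add FOLLOW(A).
FOLLOW(S) = {$}


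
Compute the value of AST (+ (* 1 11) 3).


Evaluate inner: (* 1 11) = 11
Evaluate root: (+ 11 3) = 14
Result: 14


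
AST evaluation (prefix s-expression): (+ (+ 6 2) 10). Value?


Evaluate inner: (+ 6 2) = 8
Evaluate root: (+ 8 10) = 18
Result: 18


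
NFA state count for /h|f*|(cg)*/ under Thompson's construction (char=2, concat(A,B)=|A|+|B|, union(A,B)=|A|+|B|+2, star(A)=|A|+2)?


Syntax tree has 4 char leaf(s), 2 union(s), 2 star(s)
chars contribute 4×2 = 8; each union adds +2; each star adds +2
Total: 8 + 4 + 4 = 16 states


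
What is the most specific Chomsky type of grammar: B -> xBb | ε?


Single nonterminal LHS, but x^n b^n is not regular
Classification: Type 2 (Context-Free)


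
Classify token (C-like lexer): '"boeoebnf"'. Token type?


Pattern: double-quoted sequence
Type: STRING_LITERAL


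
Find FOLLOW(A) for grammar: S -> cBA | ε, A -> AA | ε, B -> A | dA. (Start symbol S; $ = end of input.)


$ ∈ FOLLOW(S). For each A -> αBβ: add FIRST(β)\{ε} to FOLLOW(B); if β nullable, add FOLLOW(A).
FOLLOW(A) = {$}


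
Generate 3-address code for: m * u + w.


Break into single-operator statements:
t1 = m * u
t2 = t1 + w


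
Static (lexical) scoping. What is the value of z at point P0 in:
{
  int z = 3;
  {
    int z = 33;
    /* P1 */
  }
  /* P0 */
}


z declared in the same block as P0
z = 3


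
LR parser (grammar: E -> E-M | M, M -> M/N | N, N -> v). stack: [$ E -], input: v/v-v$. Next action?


no handle ('E-' is not any RHS); shift 'v'
Action: shift


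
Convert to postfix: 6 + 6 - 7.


Left to right (same or higher precedence on left)
Postfix: 6 6 + 7 -


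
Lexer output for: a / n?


Scan left to right, longest-match per lexeme
Tokens: ID(a), OP(/), ID(n)


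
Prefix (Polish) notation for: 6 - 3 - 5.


left-to-right (same/higher precedence on left): tree is (- (- 6 3) 5)
Prefix: - - 6 3 5


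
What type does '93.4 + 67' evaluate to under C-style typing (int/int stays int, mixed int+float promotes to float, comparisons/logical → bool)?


Operand types: float + int
Rule: mixed int/float promotes to float; int/int stays int
Result type: float


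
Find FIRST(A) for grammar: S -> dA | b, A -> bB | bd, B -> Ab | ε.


Per alternative of A: FIRST(bB) = {b}; FIRST(bd) = {b}
FIRST(A) = {b}


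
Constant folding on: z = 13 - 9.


13 - 9 = 4 at compile time
Optimized: z = 4


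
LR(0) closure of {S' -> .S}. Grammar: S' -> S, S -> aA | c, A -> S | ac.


Start: S' -> .S
For each item with dot before a nonterminal B, add B -> .γ for every B-production
Closure: [S' -> .S, S -> .aA, S -> .c]


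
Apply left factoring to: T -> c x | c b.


Common prefix: 'c'
Factored: T -> c T', T' -> x | b


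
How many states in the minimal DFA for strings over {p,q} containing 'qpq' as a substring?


KMP-style automaton: 3 progress states + 1 absorbing accept = 4
Minimal DFA: 4 states


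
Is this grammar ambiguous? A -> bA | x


right-linear, alternatives start with distinct terminals 'b' vs 'x': unique leftmost derivation
Unambiguous


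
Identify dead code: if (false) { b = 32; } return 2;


condition is constant false, so the whole block is unreachable
Dead: 'if (false) { b = 32; }'


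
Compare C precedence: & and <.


'<' is relational (level 7); '&' is bitwise AND (level 5)
Higher level binds tighter
'<' has higher precedence than '&'


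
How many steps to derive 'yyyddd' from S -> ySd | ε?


Derivation: S => ySd => yySdd => yyySddd => yyyddd
Steps: 4


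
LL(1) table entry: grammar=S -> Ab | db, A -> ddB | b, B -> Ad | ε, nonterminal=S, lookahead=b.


For [S, b]: 'b' ∈ FIRST(Ab)
Entry: S -> Ab


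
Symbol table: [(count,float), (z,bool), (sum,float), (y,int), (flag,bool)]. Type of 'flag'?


Lookup 'flag' → type bool


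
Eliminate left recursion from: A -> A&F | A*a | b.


Left-recursive alternatives: A&F, A*a; non-recursive: b
Introduce A': A -> bA', A' -> &FA' | *aA' | ε


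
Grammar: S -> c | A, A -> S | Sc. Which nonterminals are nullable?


A nonterminal is nullable iff some alternative derives ε (directly, or every symbol in it is nullable)
Nullable: {}


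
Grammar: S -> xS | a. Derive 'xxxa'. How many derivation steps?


Derivation: S => xS => xxS => xxxS => xxxa
Steps: 4


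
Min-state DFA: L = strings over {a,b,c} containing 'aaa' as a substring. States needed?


KMP-style automaton: 3 progress states + 1 absorbing accept = 4
Minimal DFA: 4 states


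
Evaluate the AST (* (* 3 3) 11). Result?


Evaluate inner: (* 3 3) = 9
Evaluate root: (* 9 11) = 99
Result: 99


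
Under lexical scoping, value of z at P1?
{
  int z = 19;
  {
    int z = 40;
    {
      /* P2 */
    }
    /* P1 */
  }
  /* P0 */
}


z declared in the same block as P1
z = 40


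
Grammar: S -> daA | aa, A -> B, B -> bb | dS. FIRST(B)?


Per alternative of B: FIRST(bb) = {b}; FIRST(dS) = {d}
FIRST(B) = {b, d}


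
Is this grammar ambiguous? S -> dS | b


right-linear, alternatives start with distinct terminals 'd' vs 'b': unique leftmost derivation
Unambiguous


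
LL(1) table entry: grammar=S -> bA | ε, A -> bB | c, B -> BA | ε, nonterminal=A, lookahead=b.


For [A, b]: 'b' ∈ FIRST(bB)
Entry: A -> bB


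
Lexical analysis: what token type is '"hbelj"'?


Pattern: double-quoted sequence
Type: STRING_LITERAL


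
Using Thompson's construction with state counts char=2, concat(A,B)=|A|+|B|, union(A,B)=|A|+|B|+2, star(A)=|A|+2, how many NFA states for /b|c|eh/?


Syntax tree has 4 char leaf(s), 2 union(s), 0 star(s)
chars contribute 4×2 = 8; each union adds +2; each star adds +2
Total: 8 + 4 + 0 = 12 states


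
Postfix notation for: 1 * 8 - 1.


Left to right (same or higher precedence on left)
Postfix: 1 8 * 1 -


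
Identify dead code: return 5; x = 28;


statement follows a return and is unreachable
Dead: 'x = 28'


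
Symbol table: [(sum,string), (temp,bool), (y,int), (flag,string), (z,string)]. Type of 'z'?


Lookup 'z' → type string


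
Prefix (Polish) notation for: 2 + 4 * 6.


'*' binds tighter: tree is (+ 2 (* 4 6))
Prefix: + 2 * 4 6


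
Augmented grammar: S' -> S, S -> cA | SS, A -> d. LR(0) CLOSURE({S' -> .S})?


Start: S' -> .S
For each item with dot before a nonterminal B, add B -> .γ for every B-production
Closure: [S' -> .S, S -> .cA, S -> .SS]


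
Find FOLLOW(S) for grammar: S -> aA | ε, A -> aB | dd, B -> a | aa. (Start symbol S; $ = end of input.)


$ ∈ FOLLOW(S). For each A -> αBβ: add FIRST(β)\{ε} to FOLLOW(B); if β nullable, add FOLLOW(A).
FOLLOW(S) = {$}


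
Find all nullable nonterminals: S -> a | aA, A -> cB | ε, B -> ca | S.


A nonterminal is nullable iff some alternative derives ε (directly, or every symbol in it is nullable)
Nullable: {A}


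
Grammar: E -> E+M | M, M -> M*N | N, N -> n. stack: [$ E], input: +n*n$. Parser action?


shift '+' to continue E -> E+M
Action: shift


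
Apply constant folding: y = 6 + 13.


6 + 13 = 19 at compile time
Optimized: y = 19


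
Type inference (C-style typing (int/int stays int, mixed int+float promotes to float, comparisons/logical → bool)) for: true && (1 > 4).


Operand types: bool && bool
Rule: logical operators take bool operands and yield bool
Result type: bool


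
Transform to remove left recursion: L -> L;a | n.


Left-recursive alternatives: L;a; non-recursive: n
Introduce L': L -> nL', L' -> ;aL' | ε


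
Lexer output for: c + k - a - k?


Scan left to right, longest-match per lexeme
Tokens: ID(c), OP(+), ID(k), OP(-), ID(a), OP(-), ID(k)


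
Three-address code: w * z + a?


Break into single-operator statements:
t1 = w * z
t2 = t1 + a


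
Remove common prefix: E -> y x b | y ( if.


Common prefix: 'y'
Factored: E -> y E', E' -> x b | ( if


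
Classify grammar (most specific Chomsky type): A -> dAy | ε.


Single nonterminal LHS, but d^n y^n is not regular
Classification: Type 2 (Context-Free)


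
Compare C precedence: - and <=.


'-' is additive (level 9); '<=' is relational (level 7)
Higher level binds tighter
'-' has higher precedence than '<='


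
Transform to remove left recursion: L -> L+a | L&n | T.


Left-recursive alternatives: L+a, L&n; non-recursive: T
Introduce L': L -> TL', L' -> +aL' | &nL' | ε


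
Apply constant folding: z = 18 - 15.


18 - 15 = 3 at compile time
Optimized: z = 3


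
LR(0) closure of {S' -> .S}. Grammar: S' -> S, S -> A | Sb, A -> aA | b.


Start: S' -> .S
For each item with dot before a nonterminal B, add B -> .γ for every B-production
Closure: [S' -> .S, S -> .A, S -> .Sb, A -> .aA, A -> .b]


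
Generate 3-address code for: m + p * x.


Break into single-operator statements:
t1 = p * x
t2 = m + t1


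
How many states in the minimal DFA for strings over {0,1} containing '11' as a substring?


KMP-style automaton: 2 progress states + 1 absorbing accept = 3
Minimal DFA: 3 states


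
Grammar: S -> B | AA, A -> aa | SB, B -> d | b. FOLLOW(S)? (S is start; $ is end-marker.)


$ ∈ FOLLOW(S). For each A -> αBβ: add FIRST(β)\{ε} to FOLLOW(B); if β nullable, add FOLLOW(A).
FOLLOW(S) = {$, b, d}


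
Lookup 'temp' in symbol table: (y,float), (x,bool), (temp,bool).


Lookup 'temp' → type bool


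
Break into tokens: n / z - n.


Scan left to right, longest-match per lexeme
Tokens: ID(n), OP(/), ID(z), OP(-), ID(n)


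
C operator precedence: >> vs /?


'/' is multiplicative (level 10); '>>' is shift (level 8)
Higher level binds tighter
'/' has higher precedence than '>>'


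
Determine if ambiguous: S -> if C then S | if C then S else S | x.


dangling else: 'if C then if C then x else x' parses two ways
Ambiguous


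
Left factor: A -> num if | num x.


Common prefix: 'num'
Factored: A -> num A', A' -> if | x


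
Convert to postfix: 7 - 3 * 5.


* has higher precedence, evaluate 3*5 first
Postfix: 7 3 5 * -


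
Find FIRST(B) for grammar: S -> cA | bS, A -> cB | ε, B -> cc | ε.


Per alternative of B: FIRST(cc) = {c}; FIRST(ε) = {ε}
FIRST(B) = {c, ε}


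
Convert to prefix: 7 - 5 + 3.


left-to-right (same/higher precedence on left): tree is (+ (- 7 5) 3)
Prefix: + - 7 5 3
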